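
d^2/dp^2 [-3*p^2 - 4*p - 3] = -6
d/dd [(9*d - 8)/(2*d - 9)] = -65/(2*d - 9)^2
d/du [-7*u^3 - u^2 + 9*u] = -21*u^2 - 2*u + 9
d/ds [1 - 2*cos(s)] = 2*sin(s)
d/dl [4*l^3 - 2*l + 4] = 12*l^2 - 2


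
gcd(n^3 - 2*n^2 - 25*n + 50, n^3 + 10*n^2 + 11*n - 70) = n^2 + 3*n - 10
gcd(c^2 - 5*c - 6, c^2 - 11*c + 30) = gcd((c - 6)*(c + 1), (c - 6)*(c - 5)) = c - 6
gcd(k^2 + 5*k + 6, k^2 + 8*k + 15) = k + 3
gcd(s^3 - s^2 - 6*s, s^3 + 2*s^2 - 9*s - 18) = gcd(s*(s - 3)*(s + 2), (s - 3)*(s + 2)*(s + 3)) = s^2 - s - 6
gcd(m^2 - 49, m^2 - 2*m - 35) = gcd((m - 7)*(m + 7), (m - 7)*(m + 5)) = m - 7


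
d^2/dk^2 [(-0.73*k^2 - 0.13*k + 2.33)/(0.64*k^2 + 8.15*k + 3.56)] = (7.508864*k^3 + 15.7056*k^2 + 74.696832*k + 287.95169)/(0.262144*k^6 + 10.01472*k^5 + 131.905728*k^4 + 652.757135*k^3 + 733.725612*k^2 + 309.86952*k + 45.118016)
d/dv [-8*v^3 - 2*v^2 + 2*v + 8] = -24*v^2 - 4*v + 2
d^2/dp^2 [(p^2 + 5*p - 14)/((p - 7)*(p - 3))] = 10*(3*p^3 - 21*p^2 + 21*p + 77)/(p^6 - 30*p^5 + 363*p^4 - 2260*p^3 + 7623*p^2 - 13230*p + 9261)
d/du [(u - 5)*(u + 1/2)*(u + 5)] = 3*u^2 + u - 25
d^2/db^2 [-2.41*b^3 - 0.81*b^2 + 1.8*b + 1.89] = -14.46*b - 1.62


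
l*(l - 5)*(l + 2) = l^3 - 3*l^2 - 10*l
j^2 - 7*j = j*(j - 7)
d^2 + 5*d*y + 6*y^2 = (d + 2*y)*(d + 3*y)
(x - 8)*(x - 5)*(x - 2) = x^3 - 15*x^2 + 66*x - 80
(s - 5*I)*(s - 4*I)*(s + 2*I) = s^3 - 7*I*s^2 - 2*s - 40*I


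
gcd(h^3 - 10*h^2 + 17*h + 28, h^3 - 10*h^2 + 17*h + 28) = h^3 - 10*h^2 + 17*h + 28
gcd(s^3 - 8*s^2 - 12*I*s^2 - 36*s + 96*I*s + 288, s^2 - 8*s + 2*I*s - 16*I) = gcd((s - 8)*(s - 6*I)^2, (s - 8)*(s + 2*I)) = s - 8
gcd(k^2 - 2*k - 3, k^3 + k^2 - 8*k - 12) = k - 3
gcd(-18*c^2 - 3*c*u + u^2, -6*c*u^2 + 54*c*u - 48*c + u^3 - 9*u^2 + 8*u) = -6*c + u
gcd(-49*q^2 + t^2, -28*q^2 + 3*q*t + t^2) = 7*q + t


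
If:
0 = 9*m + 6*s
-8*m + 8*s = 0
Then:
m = 0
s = 0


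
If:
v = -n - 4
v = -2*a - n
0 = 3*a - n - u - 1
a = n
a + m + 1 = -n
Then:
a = 2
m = -5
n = 2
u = 3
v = -6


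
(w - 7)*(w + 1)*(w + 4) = w^3 - 2*w^2 - 31*w - 28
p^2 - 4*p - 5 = (p - 5)*(p + 1)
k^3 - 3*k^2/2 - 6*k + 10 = (k - 2)^2*(k + 5/2)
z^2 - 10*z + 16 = (z - 8)*(z - 2)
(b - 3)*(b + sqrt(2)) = b^2 - 3*b + sqrt(2)*b - 3*sqrt(2)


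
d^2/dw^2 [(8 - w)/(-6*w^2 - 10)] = 3*(12*w^2*(w - 8) + (8 - 3*w)*(3*w^2 + 5))/(3*w^2 + 5)^3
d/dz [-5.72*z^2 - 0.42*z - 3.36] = -11.44*z - 0.42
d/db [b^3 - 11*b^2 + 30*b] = 3*b^2 - 22*b + 30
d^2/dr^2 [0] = 0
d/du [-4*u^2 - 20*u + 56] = -8*u - 20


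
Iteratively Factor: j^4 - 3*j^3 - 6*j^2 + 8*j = (j + 2)*(j^3 - 5*j^2 + 4*j) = (j - 4)*(j + 2)*(j^2 - j) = j*(j - 4)*(j + 2)*(j - 1)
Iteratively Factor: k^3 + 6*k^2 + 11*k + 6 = (k + 3)*(k^2 + 3*k + 2) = (k + 1)*(k + 3)*(k + 2)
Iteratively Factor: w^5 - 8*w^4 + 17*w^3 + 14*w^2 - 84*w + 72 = (w - 3)*(w^4 - 5*w^3 + 2*w^2 + 20*w - 24) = (w - 3)*(w - 2)*(w^3 - 3*w^2 - 4*w + 12) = (w - 3)^2*(w - 2)*(w^2 - 4) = (w - 3)^2*(w - 2)*(w + 2)*(w - 2)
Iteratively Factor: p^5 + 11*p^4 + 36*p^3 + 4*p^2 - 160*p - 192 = (p + 2)*(p^4 + 9*p^3 + 18*p^2 - 32*p - 96) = (p + 2)*(p + 3)*(p^3 + 6*p^2 - 32) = (p - 2)*(p + 2)*(p + 3)*(p^2 + 8*p + 16) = (p - 2)*(p + 2)*(p + 3)*(p + 4)*(p + 4)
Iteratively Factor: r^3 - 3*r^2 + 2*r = (r - 2)*(r^2 - r) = r*(r - 2)*(r - 1)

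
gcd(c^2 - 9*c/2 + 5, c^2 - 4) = c - 2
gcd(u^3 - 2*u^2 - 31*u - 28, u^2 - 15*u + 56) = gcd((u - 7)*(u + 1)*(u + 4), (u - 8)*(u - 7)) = u - 7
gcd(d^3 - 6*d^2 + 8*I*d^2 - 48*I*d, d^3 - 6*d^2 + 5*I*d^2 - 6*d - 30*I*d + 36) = d - 6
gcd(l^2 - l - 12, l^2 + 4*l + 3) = l + 3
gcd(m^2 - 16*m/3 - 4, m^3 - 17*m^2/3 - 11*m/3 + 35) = 1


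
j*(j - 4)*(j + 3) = j^3 - j^2 - 12*j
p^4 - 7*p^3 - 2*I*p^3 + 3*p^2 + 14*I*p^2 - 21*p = p*(p - 7)*(p - 3*I)*(p + I)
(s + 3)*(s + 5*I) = s^2 + 3*s + 5*I*s + 15*I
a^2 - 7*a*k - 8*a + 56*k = (a - 8)*(a - 7*k)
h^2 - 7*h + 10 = (h - 5)*(h - 2)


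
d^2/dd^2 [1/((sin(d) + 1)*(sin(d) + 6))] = (-4*sin(d)^3 - 17*sin(d)^2 - 2*sin(d) + 86)/((sin(d) + 1)^2*(sin(d) + 6)^3)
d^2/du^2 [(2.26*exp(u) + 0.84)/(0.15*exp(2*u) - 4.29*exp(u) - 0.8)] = (0.05085*exp(4*u) + 1.52991*exp(3*u) + 0.0055799999999806*exp(2*u) + 8.106324*exp(u) - 1.43648)*exp(u)/(0.003375*exp(6*u) - 0.289575*exp(5*u) + 8.227845*exp(4*u) - 75.864789*exp(3*u) - 43.88184*exp(2*u) - 8.2368*exp(u) - 0.512)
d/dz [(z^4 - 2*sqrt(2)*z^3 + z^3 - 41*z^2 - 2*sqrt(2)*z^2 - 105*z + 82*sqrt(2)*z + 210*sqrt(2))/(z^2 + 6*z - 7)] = (2*z^5 - 2*sqrt(2)*z^4 + 19*z^4 - 24*sqrt(2)*z^3 - 16*z^3 - 162*z^2 - 52*sqrt(2)*z^2 - 392*sqrt(2)*z + 574*z - 1834*sqrt(2) + 735)/(z^4 + 12*z^3 + 22*z^2 - 84*z + 49)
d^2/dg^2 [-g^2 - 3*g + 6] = -2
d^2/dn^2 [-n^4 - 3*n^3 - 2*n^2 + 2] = -12*n^2 - 18*n - 4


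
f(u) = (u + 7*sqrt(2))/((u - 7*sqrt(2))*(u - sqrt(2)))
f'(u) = 1/((u - 7*sqrt(2))*(u - sqrt(2))) - (u + 7*sqrt(2))/((u - 7*sqrt(2))*(u - sqrt(2))^2) - (u + 7*sqrt(2))/((u - 7*sqrt(2))^2*(u - sqrt(2))) = (-u^2 - 14*sqrt(2)*u + 126)/(u^4 - 16*sqrt(2)*u^3 + 156*u^2 - 224*sqrt(2)*u + 196)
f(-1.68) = 0.23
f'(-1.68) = 0.12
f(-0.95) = 0.35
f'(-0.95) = 0.22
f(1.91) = -2.98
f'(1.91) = 5.39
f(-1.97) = 0.20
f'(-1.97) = 0.10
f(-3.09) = 0.12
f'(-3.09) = 0.05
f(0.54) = 1.28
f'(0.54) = 1.72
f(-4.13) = 0.07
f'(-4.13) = 0.03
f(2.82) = -1.28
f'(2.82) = 0.63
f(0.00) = 0.71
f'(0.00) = 0.64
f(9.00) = -2.77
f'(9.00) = -2.86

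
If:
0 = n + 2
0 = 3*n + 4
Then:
No Solution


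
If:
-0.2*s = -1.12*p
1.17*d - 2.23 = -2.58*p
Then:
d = 1.90598290598291 - 0.393772893772894*s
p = 0.178571428571429*s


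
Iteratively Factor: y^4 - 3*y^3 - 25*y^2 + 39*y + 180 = (y - 4)*(y^3 + y^2 - 21*y - 45) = (y - 4)*(y + 3)*(y^2 - 2*y - 15) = (y - 5)*(y - 4)*(y + 3)*(y + 3)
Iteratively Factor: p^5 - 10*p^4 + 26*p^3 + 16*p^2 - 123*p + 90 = (p - 5)*(p^4 - 5*p^3 + p^2 + 21*p - 18) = (p - 5)*(p - 3)*(p^3 - 2*p^2 - 5*p + 6) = (p - 5)*(p - 3)^2*(p^2 + p - 2) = (p - 5)*(p - 3)^2*(p - 1)*(p + 2)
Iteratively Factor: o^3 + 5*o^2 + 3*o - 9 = (o + 3)*(o^2 + 2*o - 3) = (o - 1)*(o + 3)*(o + 3)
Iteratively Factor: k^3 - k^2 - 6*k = (k + 2)*(k^2 - 3*k) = (k - 3)*(k + 2)*(k)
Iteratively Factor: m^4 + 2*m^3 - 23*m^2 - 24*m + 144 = (m - 3)*(m^3 + 5*m^2 - 8*m - 48) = (m - 3)*(m + 4)*(m^2 + m - 12) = (m - 3)^2*(m + 4)*(m + 4)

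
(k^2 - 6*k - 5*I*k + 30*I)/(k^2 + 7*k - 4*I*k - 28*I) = (k^2 - k*(6 + 5*I) + 30*I)/(k^2 + k*(7 - 4*I) - 28*I)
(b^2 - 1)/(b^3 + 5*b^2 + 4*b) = (b - 1)/(b*(b + 4))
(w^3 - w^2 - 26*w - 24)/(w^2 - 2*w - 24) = w + 1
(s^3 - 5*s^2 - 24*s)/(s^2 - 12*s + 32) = s*(s + 3)/(s - 4)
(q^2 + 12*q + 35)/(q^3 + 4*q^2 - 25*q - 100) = (q + 7)/(q^2 - q - 20)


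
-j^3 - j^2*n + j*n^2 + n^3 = (-j + n)*(j + n)^2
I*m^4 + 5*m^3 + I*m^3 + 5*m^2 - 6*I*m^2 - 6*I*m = m*(m - 3*I)*(m - 2*I)*(I*m + I)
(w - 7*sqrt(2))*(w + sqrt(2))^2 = w^3 - 5*sqrt(2)*w^2 - 26*w - 14*sqrt(2)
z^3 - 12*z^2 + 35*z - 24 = (z - 8)*(z - 3)*(z - 1)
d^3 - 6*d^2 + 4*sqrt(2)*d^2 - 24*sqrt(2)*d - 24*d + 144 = (d - 6)*(d - 2*sqrt(2))*(d + 6*sqrt(2))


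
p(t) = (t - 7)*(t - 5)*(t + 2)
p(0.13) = 71.26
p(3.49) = 29.10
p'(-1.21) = 39.59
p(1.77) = 63.69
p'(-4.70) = 171.27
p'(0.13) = 8.45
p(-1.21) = 40.28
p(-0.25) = 66.61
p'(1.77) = -15.00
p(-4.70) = -306.42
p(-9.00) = -1568.00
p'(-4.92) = 182.02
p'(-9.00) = 434.00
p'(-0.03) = 11.60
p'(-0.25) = 16.19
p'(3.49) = -22.26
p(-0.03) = 69.66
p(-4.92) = -345.28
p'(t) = (t - 7)*(t - 5) + (t - 7)*(t + 2) + (t - 5)*(t + 2)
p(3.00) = 40.00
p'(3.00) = -22.00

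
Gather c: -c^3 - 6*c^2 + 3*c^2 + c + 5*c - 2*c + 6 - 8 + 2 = -c^3 - 3*c^2 + 4*c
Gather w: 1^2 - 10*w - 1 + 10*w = 0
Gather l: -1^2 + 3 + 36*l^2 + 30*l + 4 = 36*l^2 + 30*l + 6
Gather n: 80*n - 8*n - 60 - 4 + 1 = 72*n - 63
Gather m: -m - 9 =-m - 9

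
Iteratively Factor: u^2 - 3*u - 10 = (u + 2)*(u - 5)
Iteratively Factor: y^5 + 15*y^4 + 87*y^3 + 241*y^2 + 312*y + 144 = (y + 4)*(y^4 + 11*y^3 + 43*y^2 + 69*y + 36) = (y + 3)*(y + 4)*(y^3 + 8*y^2 + 19*y + 12) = (y + 3)^2*(y + 4)*(y^2 + 5*y + 4) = (y + 3)^2*(y + 4)^2*(y + 1)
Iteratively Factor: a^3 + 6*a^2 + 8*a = (a + 4)*(a^2 + 2*a) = (a + 2)*(a + 4)*(a)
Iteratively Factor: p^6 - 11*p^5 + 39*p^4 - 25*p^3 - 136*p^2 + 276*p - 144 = (p - 4)*(p^5 - 7*p^4 + 11*p^3 + 19*p^2 - 60*p + 36) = (p - 4)*(p - 3)*(p^4 - 4*p^3 - p^2 + 16*p - 12) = (p - 4)*(p - 3)*(p + 2)*(p^3 - 6*p^2 + 11*p - 6) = (p - 4)*(p - 3)^2*(p + 2)*(p^2 - 3*p + 2) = (p - 4)*(p - 3)^2*(p - 2)*(p + 2)*(p - 1)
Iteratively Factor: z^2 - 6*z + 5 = (z - 1)*(z - 5)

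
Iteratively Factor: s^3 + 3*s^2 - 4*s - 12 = (s + 3)*(s^2 - 4) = (s - 2)*(s + 3)*(s + 2)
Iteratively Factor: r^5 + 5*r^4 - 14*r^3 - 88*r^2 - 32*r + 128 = (r - 4)*(r^4 + 9*r^3 + 22*r^2 - 32) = (r - 4)*(r + 4)*(r^3 + 5*r^2 + 2*r - 8) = (r - 4)*(r - 1)*(r + 4)*(r^2 + 6*r + 8) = (r - 4)*(r - 1)*(r + 4)^2*(r + 2)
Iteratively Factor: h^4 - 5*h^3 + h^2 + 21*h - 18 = (h - 3)*(h^3 - 2*h^2 - 5*h + 6) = (h - 3)*(h - 1)*(h^2 - h - 6) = (h - 3)^2*(h - 1)*(h + 2)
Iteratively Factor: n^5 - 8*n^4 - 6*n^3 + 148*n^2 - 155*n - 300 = (n + 4)*(n^4 - 12*n^3 + 42*n^2 - 20*n - 75) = (n + 1)*(n + 4)*(n^3 - 13*n^2 + 55*n - 75) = (n - 5)*(n + 1)*(n + 4)*(n^2 - 8*n + 15) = (n - 5)^2*(n + 1)*(n + 4)*(n - 3)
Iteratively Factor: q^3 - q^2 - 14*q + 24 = (q - 2)*(q^2 + q - 12) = (q - 3)*(q - 2)*(q + 4)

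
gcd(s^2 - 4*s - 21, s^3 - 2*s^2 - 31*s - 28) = s - 7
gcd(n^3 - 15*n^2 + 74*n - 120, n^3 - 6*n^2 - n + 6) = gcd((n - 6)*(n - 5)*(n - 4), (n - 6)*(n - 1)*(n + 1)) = n - 6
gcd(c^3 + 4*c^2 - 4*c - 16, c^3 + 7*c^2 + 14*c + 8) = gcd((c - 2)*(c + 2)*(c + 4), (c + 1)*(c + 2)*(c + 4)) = c^2 + 6*c + 8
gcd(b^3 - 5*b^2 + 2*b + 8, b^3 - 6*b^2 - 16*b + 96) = b - 4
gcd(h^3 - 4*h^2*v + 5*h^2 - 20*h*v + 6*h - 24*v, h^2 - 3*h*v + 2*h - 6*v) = h + 2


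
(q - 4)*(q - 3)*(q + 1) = q^3 - 6*q^2 + 5*q + 12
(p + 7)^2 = p^2 + 14*p + 49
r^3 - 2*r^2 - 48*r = r*(r - 8)*(r + 6)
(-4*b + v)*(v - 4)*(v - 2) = -4*b*v^2 + 24*b*v - 32*b + v^3 - 6*v^2 + 8*v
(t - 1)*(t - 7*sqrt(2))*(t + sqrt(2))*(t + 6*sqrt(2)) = t^4 - t^3 - 86*t^2 - 84*sqrt(2)*t + 86*t + 84*sqrt(2)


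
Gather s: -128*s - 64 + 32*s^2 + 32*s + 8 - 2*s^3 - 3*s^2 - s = -2*s^3 + 29*s^2 - 97*s - 56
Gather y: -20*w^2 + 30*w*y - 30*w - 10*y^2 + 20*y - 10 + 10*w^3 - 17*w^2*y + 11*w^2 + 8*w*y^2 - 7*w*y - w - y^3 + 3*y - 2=10*w^3 - 9*w^2 - 31*w - y^3 + y^2*(8*w - 10) + y*(-17*w^2 + 23*w + 23) - 12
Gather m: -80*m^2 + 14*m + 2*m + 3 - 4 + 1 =-80*m^2 + 16*m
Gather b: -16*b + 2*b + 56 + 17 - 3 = 70 - 14*b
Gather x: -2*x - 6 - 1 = -2*x - 7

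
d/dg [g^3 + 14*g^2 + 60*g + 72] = 3*g^2 + 28*g + 60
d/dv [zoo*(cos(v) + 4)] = zoo*sin(v)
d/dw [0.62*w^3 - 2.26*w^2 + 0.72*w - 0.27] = 1.86*w^2 - 4.52*w + 0.72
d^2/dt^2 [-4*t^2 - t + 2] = -8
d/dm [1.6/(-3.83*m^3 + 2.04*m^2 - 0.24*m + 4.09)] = (18.384*m^2 - 6.528*m + 0.384)/(3.83*m^3 - 2.04*m^2 + 0.24*m - 4.09)^2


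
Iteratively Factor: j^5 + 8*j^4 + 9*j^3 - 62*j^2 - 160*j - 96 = (j + 4)*(j^4 + 4*j^3 - 7*j^2 - 34*j - 24) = (j - 3)*(j + 4)*(j^3 + 7*j^2 + 14*j + 8) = (j - 3)*(j + 4)^2*(j^2 + 3*j + 2) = (j - 3)*(j + 2)*(j + 4)^2*(j + 1)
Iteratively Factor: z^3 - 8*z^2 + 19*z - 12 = (z - 3)*(z^2 - 5*z + 4) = (z - 3)*(z - 1)*(z - 4)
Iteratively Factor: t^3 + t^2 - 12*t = (t - 3)*(t^2 + 4*t) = (t - 3)*(t + 4)*(t)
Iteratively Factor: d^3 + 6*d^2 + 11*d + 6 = (d + 3)*(d^2 + 3*d + 2) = (d + 2)*(d + 3)*(d + 1)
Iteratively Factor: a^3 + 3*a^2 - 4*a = (a)*(a^2 + 3*a - 4) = a*(a + 4)*(a - 1)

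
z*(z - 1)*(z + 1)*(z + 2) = z^4 + 2*z^3 - z^2 - 2*z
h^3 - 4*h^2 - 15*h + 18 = (h - 6)*(h - 1)*(h + 3)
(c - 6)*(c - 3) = c^2 - 9*c + 18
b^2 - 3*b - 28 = (b - 7)*(b + 4)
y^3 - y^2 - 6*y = y*(y - 3)*(y + 2)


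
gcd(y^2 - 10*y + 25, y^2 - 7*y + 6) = 1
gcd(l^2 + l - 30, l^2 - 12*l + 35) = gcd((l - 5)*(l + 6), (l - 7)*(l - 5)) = l - 5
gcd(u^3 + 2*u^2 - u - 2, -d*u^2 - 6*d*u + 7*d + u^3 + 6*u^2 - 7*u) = u - 1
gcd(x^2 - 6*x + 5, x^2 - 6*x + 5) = x^2 - 6*x + 5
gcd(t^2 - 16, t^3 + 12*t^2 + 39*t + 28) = t + 4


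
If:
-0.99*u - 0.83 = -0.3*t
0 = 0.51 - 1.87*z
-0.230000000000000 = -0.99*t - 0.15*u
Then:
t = 0.34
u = -0.73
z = 0.27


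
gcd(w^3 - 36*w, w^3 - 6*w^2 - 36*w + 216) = w^2 - 36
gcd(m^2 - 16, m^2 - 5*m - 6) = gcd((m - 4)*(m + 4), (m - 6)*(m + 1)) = 1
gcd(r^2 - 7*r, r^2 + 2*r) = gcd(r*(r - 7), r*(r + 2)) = r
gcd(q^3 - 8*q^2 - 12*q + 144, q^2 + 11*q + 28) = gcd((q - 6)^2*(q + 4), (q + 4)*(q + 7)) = q + 4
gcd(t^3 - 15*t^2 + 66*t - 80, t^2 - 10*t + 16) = t^2 - 10*t + 16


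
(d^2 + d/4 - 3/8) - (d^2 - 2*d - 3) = 9*d/4 + 21/8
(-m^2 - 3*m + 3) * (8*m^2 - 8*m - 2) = -8*m^4 - 16*m^3 + 50*m^2 - 18*m - 6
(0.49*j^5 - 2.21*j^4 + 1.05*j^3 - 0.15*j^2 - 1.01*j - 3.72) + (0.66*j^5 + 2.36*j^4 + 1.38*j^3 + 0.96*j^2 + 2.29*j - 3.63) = 1.15*j^5 + 0.15*j^4 + 2.43*j^3 + 0.81*j^2 + 1.28*j - 7.35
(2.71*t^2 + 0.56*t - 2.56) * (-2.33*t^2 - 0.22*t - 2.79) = -6.3143*t^4 - 1.901*t^3 - 1.7193*t^2 - 0.9992*t + 7.1424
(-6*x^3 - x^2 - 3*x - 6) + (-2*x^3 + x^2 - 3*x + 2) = -8*x^3 - 6*x - 4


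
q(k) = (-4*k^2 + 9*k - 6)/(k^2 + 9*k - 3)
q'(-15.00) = -1.41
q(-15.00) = -11.97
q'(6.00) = -0.18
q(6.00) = -1.10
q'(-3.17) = -1.17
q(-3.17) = 3.48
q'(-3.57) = -1.35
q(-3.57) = 3.98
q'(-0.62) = -0.19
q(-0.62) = 1.60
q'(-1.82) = -0.73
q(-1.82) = 2.22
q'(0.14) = 10.53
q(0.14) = 2.80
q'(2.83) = -0.25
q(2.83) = -0.41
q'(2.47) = -0.25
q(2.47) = -0.32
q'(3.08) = -0.25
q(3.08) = -0.47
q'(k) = (9 - 8*k)/(k^2 + 9*k - 3) + (-2*k - 9)*(-4*k^2 + 9*k - 6)/(k^2 + 9*k - 3)^2 = 9*(-5*k^2 + 4*k + 3)/(k^4 + 18*k^3 + 75*k^2 - 54*k + 9)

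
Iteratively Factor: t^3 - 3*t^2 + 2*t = (t - 2)*(t^2 - t) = (t - 2)*(t - 1)*(t)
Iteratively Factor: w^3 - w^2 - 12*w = (w - 4)*(w^2 + 3*w) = (w - 4)*(w + 3)*(w)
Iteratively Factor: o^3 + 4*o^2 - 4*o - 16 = (o + 2)*(o^2 + 2*o - 8) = (o - 2)*(o + 2)*(o + 4)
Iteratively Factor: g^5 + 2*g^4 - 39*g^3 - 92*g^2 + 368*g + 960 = (g + 3)*(g^4 - g^3 - 36*g^2 + 16*g + 320) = (g - 4)*(g + 3)*(g^3 + 3*g^2 - 24*g - 80) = (g - 4)*(g + 3)*(g + 4)*(g^2 - g - 20) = (g - 5)*(g - 4)*(g + 3)*(g + 4)*(g + 4)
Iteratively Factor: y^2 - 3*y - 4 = (y - 4)*(y + 1)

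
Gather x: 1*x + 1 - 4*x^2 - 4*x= -4*x^2 - 3*x + 1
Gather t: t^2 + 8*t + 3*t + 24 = t^2 + 11*t + 24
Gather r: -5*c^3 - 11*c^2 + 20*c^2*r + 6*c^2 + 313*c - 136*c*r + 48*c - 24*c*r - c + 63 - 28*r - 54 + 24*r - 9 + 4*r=-5*c^3 - 5*c^2 + 360*c + r*(20*c^2 - 160*c)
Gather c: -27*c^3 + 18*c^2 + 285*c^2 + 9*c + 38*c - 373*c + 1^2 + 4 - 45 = -27*c^3 + 303*c^2 - 326*c - 40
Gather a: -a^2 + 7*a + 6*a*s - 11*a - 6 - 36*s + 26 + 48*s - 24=-a^2 + a*(6*s - 4) + 12*s - 4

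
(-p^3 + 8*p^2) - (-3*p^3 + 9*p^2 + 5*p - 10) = 2*p^3 - p^2 - 5*p + 10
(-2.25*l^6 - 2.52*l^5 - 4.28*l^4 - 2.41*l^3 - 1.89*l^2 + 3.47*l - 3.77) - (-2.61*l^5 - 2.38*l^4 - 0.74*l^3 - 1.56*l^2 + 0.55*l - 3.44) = -2.25*l^6 + 0.0899999999999999*l^5 - 1.9*l^4 - 1.67*l^3 - 0.33*l^2 + 2.92*l - 0.33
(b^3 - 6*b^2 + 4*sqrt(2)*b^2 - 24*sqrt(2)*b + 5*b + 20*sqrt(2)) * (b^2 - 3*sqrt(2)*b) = b^5 - 6*b^4 + sqrt(2)*b^4 - 19*b^3 - 6*sqrt(2)*b^3 + 5*sqrt(2)*b^2 + 144*b^2 - 120*b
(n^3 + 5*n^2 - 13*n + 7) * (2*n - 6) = 2*n^4 + 4*n^3 - 56*n^2 + 92*n - 42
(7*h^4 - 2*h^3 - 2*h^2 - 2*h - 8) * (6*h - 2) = 42*h^5 - 26*h^4 - 8*h^3 - 8*h^2 - 44*h + 16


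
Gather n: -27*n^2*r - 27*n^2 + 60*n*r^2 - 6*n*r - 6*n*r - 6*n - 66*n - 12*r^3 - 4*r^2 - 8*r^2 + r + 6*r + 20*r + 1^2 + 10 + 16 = n^2*(-27*r - 27) + n*(60*r^2 - 12*r - 72) - 12*r^3 - 12*r^2 + 27*r + 27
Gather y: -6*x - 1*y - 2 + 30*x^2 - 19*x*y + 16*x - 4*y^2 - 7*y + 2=30*x^2 + 10*x - 4*y^2 + y*(-19*x - 8)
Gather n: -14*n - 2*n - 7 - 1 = -16*n - 8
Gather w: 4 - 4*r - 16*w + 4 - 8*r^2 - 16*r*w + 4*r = -8*r^2 + w*(-16*r - 16) + 8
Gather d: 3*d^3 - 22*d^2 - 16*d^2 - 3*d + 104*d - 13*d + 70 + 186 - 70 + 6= 3*d^3 - 38*d^2 + 88*d + 192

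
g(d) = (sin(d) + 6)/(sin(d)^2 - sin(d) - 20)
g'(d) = (-2*sin(d)*cos(d) + cos(d))*(sin(d) + 6)/(sin(d)^2 - sin(d) - 20)^2 + cos(d)/(sin(d)^2 - sin(d) - 20)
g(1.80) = -0.35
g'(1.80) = 0.02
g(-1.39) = -0.28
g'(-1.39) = -0.00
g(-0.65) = -0.28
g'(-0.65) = -0.02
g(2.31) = -0.33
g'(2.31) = 0.04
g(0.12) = -0.30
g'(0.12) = -0.04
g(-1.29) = -0.28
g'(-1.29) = -0.00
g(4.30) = -0.28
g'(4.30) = 0.00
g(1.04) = -0.34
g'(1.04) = -0.03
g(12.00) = -0.28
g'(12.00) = -0.02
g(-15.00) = -0.28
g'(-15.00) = 0.01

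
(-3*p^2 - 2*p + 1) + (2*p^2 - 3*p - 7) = -p^2 - 5*p - 6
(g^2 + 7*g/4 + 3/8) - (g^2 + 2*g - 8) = 67/8 - g/4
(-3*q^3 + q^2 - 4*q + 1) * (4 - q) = 3*q^4 - 13*q^3 + 8*q^2 - 17*q + 4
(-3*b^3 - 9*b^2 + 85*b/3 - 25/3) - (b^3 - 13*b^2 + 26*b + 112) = -4*b^3 + 4*b^2 + 7*b/3 - 361/3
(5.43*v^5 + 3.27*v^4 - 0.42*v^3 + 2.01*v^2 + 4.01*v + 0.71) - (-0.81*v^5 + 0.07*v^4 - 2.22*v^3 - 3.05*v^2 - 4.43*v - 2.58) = 6.24*v^5 + 3.2*v^4 + 1.8*v^3 + 5.06*v^2 + 8.44*v + 3.29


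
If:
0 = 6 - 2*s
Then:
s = 3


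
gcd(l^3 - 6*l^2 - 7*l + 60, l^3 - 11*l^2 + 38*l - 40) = l^2 - 9*l + 20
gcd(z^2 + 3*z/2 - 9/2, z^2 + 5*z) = 1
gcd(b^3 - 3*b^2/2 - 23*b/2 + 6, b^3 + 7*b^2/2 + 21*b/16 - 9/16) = b + 3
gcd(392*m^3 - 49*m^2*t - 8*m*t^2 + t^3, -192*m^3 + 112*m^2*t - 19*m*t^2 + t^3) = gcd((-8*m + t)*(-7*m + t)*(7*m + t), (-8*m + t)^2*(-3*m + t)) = -8*m + t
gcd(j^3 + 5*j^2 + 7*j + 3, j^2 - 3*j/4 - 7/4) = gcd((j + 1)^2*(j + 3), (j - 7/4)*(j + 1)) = j + 1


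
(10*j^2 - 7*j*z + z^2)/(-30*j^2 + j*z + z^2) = (-2*j + z)/(6*j + z)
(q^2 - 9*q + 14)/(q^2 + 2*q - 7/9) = 9*(q^2 - 9*q + 14)/(9*q^2 + 18*q - 7)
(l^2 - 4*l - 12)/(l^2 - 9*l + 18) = (l + 2)/(l - 3)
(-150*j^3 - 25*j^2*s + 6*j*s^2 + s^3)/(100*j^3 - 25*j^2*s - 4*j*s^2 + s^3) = (6*j + s)/(-4*j + s)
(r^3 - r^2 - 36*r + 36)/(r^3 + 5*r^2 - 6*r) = (r - 6)/r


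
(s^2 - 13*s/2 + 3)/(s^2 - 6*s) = (s - 1/2)/s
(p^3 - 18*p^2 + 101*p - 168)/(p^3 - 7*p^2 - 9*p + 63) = (p - 8)/(p + 3)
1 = 1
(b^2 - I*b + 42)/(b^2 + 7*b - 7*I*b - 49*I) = (b + 6*I)/(b + 7)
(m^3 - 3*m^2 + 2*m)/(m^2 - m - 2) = m*(m - 1)/(m + 1)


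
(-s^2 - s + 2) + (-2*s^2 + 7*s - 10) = -3*s^2 + 6*s - 8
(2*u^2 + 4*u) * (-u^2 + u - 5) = -2*u^4 - 2*u^3 - 6*u^2 - 20*u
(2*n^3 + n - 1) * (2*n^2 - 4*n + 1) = 4*n^5 - 8*n^4 + 4*n^3 - 6*n^2 + 5*n - 1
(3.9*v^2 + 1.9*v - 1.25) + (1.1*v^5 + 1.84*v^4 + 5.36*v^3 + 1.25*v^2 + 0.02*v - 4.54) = 1.1*v^5 + 1.84*v^4 + 5.36*v^3 + 5.15*v^2 + 1.92*v - 5.79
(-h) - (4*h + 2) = -5*h - 2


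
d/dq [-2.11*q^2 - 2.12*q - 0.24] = -4.22*q - 2.12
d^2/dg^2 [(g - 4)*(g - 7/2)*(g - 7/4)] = 6*g - 37/2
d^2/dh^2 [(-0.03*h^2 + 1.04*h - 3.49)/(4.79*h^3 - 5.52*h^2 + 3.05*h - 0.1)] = (-1.376646*h^6 + 143.171184*h^5 - 1123.25979*h^4 + 1508.233604*h^3 - 937.895826*h^2 + 339.0711*h - 60.44469)/(109.902239*h^9 - 379.954296*h^8 + 647.798163*h^7 - 658.946478*h^6 + 428.345565*h^5 - 171.95622*h^4 + 38.617925*h^3 - 2.95635*h^2 + 0.0915*h - 0.001)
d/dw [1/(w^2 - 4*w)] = 2*(2 - w)/(w^2*(w - 4)^2)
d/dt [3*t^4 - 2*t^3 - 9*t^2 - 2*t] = 12*t^3 - 6*t^2 - 18*t - 2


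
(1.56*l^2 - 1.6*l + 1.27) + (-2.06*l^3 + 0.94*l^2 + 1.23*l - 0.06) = -2.06*l^3 + 2.5*l^2 - 0.37*l + 1.21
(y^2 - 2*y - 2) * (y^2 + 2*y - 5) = y^4 - 11*y^2 + 6*y + 10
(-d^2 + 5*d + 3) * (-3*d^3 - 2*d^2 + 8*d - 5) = 3*d^5 - 13*d^4 - 27*d^3 + 39*d^2 - d - 15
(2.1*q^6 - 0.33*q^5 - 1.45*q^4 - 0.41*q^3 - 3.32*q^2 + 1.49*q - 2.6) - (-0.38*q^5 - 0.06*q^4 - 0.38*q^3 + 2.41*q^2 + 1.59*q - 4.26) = 2.1*q^6 + 0.05*q^5 - 1.39*q^4 - 0.03*q^3 - 5.73*q^2 - 0.1*q + 1.66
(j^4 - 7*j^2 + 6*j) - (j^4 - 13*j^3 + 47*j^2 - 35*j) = 13*j^3 - 54*j^2 + 41*j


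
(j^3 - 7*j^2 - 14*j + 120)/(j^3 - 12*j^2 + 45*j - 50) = (j^2 - 2*j - 24)/(j^2 - 7*j + 10)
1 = 1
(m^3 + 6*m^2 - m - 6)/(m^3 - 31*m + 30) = (m + 1)/(m - 5)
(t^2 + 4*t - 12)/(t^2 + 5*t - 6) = (t - 2)/(t - 1)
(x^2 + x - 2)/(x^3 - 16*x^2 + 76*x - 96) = (x^2 + x - 2)/(x^3 - 16*x^2 + 76*x - 96)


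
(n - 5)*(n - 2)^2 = n^3 - 9*n^2 + 24*n - 20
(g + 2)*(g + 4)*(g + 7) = g^3 + 13*g^2 + 50*g + 56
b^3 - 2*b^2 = b^2*(b - 2)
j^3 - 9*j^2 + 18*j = j*(j - 6)*(j - 3)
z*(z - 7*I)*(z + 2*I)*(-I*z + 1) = -I*z^4 - 4*z^3 - 19*I*z^2 + 14*z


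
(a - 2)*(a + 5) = a^2 + 3*a - 10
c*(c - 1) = c^2 - c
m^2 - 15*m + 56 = (m - 8)*(m - 7)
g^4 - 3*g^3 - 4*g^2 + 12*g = g*(g - 3)*(g - 2)*(g + 2)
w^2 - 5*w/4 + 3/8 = (w - 3/4)*(w - 1/2)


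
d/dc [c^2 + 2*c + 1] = 2*c + 2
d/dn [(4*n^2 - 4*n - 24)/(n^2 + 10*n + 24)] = 4*(11*n^2 + 60*n + 36)/(n^4 + 20*n^3 + 148*n^2 + 480*n + 576)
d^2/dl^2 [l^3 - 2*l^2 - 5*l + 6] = 6*l - 4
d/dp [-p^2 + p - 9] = 1 - 2*p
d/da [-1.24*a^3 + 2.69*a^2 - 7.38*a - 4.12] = -3.72*a^2 + 5.38*a - 7.38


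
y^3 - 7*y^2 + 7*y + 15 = (y - 5)*(y - 3)*(y + 1)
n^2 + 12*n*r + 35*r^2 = (n + 5*r)*(n + 7*r)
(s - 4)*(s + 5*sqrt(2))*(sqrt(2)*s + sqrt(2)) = sqrt(2)*s^3 - 3*sqrt(2)*s^2 + 10*s^2 - 30*s - 4*sqrt(2)*s - 40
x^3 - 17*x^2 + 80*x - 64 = (x - 8)^2*(x - 1)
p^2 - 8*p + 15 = (p - 5)*(p - 3)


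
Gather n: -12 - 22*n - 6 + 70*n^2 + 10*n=70*n^2 - 12*n - 18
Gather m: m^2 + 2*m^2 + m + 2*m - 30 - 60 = 3*m^2 + 3*m - 90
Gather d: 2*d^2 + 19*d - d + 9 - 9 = 2*d^2 + 18*d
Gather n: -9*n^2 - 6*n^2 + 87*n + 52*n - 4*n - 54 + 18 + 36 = -15*n^2 + 135*n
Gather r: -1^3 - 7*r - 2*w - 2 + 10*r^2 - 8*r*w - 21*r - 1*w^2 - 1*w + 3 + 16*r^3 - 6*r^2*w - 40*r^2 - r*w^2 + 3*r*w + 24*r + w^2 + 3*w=16*r^3 + r^2*(-6*w - 30) + r*(-w^2 - 5*w - 4)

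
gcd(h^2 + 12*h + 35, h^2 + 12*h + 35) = h^2 + 12*h + 35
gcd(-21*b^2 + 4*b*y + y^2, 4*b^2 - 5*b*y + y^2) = 1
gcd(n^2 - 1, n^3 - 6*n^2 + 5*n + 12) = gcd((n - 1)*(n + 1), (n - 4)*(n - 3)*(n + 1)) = n + 1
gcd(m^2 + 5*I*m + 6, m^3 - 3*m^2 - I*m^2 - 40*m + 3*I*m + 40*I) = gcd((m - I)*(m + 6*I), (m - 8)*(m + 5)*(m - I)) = m - I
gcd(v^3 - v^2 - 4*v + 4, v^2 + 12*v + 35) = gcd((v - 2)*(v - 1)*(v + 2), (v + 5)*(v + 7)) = 1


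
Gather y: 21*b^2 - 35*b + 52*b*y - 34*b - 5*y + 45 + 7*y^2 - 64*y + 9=21*b^2 - 69*b + 7*y^2 + y*(52*b - 69) + 54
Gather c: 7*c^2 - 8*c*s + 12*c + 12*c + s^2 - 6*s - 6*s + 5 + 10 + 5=7*c^2 + c*(24 - 8*s) + s^2 - 12*s + 20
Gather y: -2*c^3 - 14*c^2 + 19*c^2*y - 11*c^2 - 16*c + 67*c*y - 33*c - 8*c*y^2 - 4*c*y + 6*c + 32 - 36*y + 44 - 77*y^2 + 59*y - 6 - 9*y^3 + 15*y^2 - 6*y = -2*c^3 - 25*c^2 - 43*c - 9*y^3 + y^2*(-8*c - 62) + y*(19*c^2 + 63*c + 17) + 70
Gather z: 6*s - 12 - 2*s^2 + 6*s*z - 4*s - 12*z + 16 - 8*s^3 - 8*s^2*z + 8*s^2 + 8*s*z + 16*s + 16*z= -8*s^3 + 6*s^2 + 18*s + z*(-8*s^2 + 14*s + 4) + 4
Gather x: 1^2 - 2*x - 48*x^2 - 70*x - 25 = -48*x^2 - 72*x - 24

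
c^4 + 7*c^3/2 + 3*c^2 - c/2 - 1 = (c - 1/2)*(c + 1)^2*(c + 2)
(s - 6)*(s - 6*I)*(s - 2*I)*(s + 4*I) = s^4 - 6*s^3 - 4*I*s^3 + 20*s^2 + 24*I*s^2 - 120*s - 48*I*s + 288*I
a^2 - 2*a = a*(a - 2)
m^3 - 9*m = m*(m - 3)*(m + 3)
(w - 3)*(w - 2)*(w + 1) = w^3 - 4*w^2 + w + 6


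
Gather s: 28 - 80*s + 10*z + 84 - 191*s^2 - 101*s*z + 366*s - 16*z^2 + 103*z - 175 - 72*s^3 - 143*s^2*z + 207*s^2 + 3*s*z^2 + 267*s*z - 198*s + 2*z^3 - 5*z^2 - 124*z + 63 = -72*s^3 + s^2*(16 - 143*z) + s*(3*z^2 + 166*z + 88) + 2*z^3 - 21*z^2 - 11*z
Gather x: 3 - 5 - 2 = -4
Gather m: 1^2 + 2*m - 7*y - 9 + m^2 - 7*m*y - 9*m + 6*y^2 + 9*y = m^2 + m*(-7*y - 7) + 6*y^2 + 2*y - 8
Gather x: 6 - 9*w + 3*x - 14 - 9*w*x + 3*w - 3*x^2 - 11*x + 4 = -6*w - 3*x^2 + x*(-9*w - 8) - 4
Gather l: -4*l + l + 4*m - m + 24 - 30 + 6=-3*l + 3*m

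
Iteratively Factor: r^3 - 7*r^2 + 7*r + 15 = (r - 3)*(r^2 - 4*r - 5) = (r - 5)*(r - 3)*(r + 1)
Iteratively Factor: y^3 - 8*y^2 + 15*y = (y - 3)*(y^2 - 5*y) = (y - 5)*(y - 3)*(y)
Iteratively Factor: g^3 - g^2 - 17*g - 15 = (g + 3)*(g^2 - 4*g - 5) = (g - 5)*(g + 3)*(g + 1)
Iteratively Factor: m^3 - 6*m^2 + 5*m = (m - 1)*(m^2 - 5*m) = m*(m - 1)*(m - 5)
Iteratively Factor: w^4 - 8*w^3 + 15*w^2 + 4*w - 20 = (w + 1)*(w^3 - 9*w^2 + 24*w - 20) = (w - 2)*(w + 1)*(w^2 - 7*w + 10) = (w - 5)*(w - 2)*(w + 1)*(w - 2)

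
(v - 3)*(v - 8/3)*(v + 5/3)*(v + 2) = v^4 - 2*v^3 - 85*v^2/9 + 94*v/9 + 80/3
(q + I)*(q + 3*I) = q^2 + 4*I*q - 3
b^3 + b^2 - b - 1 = (b - 1)*(b + 1)^2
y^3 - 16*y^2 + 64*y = y*(y - 8)^2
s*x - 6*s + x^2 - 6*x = (s + x)*(x - 6)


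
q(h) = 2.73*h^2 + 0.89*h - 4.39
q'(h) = 5.46*h + 0.89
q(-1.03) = -2.41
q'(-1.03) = -4.73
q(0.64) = -2.70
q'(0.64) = 4.38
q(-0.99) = -2.60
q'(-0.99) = -4.52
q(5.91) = 96.22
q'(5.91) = 33.16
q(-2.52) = 10.70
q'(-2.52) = -12.87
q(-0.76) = -3.49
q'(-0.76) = -3.26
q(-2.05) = 5.26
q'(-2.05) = -10.30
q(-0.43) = -4.27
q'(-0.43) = -1.46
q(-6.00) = 88.55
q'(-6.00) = -31.87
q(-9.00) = 208.73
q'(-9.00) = -48.25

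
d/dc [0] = 0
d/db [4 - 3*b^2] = -6*b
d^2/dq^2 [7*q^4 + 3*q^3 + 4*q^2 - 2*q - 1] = 84*q^2 + 18*q + 8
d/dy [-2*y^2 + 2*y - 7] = 2 - 4*y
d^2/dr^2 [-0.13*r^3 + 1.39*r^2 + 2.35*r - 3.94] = 2.78 - 0.78*r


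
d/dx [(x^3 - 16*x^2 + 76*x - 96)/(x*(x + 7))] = (x^4 + 14*x^3 - 188*x^2 + 192*x + 672)/(x^2*(x^2 + 14*x + 49))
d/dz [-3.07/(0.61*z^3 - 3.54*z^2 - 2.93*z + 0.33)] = (5.6181*z^2 - 21.7356*z - 8.9951)/(0.61*z^3 - 3.54*z^2 - 2.93*z + 0.33)^2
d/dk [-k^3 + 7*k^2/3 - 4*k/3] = -3*k^2 + 14*k/3 - 4/3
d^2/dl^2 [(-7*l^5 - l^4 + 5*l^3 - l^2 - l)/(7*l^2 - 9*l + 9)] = 2*(-1029*l^7 + 3479*l^6 - 7182*l^5 + 8073*l^4 - 5044*l^3 - 1512*l^2 + 1404*l - 162)/(343*l^6 - 1323*l^5 + 3024*l^4 - 4131*l^3 + 3888*l^2 - 2187*l + 729)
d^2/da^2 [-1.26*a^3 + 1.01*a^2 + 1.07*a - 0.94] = 2.02 - 7.56*a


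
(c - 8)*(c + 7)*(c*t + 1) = c^3*t - c^2*t + c^2 - 56*c*t - c - 56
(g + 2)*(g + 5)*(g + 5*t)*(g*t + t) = g^4*t + 5*g^3*t^2 + 8*g^3*t + 40*g^2*t^2 + 17*g^2*t + 85*g*t^2 + 10*g*t + 50*t^2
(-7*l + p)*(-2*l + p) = 14*l^2 - 9*l*p + p^2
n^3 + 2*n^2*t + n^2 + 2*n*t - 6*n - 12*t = (n - 2)*(n + 3)*(n + 2*t)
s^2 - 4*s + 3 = (s - 3)*(s - 1)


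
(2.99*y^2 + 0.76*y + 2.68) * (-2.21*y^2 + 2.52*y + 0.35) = -6.6079*y^4 + 5.8552*y^3 - 2.9611*y^2 + 7.0196*y + 0.938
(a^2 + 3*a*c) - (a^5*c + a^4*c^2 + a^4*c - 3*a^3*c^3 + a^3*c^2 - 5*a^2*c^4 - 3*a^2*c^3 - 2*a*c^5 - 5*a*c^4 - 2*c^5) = -a^5*c - a^4*c^2 - a^4*c + 3*a^3*c^3 - a^3*c^2 + 5*a^2*c^4 + 3*a^2*c^3 + a^2 + 2*a*c^5 + 5*a*c^4 + 3*a*c + 2*c^5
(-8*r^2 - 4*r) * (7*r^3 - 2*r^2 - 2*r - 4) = -56*r^5 - 12*r^4 + 24*r^3 + 40*r^2 + 16*r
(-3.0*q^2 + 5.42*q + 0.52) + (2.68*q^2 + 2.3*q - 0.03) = -0.32*q^2 + 7.72*q + 0.49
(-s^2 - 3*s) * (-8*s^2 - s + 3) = 8*s^4 + 25*s^3 - 9*s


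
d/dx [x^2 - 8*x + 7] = 2*x - 8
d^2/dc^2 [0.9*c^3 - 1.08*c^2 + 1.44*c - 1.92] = 5.4*c - 2.16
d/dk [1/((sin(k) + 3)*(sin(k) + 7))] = -2*(sin(k) + 5)*cos(k)/((sin(k) + 3)^2*(sin(k) + 7)^2)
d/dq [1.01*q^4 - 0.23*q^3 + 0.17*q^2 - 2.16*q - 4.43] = 4.04*q^3 - 0.69*q^2 + 0.34*q - 2.16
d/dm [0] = 0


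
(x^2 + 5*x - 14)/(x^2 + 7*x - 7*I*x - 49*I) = (x - 2)/(x - 7*I)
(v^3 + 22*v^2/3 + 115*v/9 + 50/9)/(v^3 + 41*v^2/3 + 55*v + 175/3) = (v + 2/3)/(v + 7)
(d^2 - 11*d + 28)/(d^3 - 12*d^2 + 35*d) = (d - 4)/(d*(d - 5))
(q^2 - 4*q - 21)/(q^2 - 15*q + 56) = (q + 3)/(q - 8)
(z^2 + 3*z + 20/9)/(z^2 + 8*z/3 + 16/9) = (3*z + 5)/(3*z + 4)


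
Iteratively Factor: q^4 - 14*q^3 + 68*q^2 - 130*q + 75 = (q - 1)*(q^3 - 13*q^2 + 55*q - 75) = (q - 3)*(q - 1)*(q^2 - 10*q + 25) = (q - 5)*(q - 3)*(q - 1)*(q - 5)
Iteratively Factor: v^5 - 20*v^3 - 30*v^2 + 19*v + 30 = (v + 2)*(v^4 - 2*v^3 - 16*v^2 + 2*v + 15) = (v - 1)*(v + 2)*(v^3 - v^2 - 17*v - 15) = (v - 5)*(v - 1)*(v + 2)*(v^2 + 4*v + 3) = (v - 5)*(v - 1)*(v + 2)*(v + 3)*(v + 1)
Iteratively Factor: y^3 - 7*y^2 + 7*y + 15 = (y - 5)*(y^2 - 2*y - 3) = (y - 5)*(y + 1)*(y - 3)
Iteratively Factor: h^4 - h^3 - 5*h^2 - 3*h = (h + 1)*(h^3 - 2*h^2 - 3*h) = h*(h + 1)*(h^2 - 2*h - 3) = h*(h + 1)^2*(h - 3)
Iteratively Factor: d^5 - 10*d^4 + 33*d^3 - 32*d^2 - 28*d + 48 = (d - 2)*(d^4 - 8*d^3 + 17*d^2 + 2*d - 24) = (d - 4)*(d - 2)*(d^3 - 4*d^2 + d + 6) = (d - 4)*(d - 3)*(d - 2)*(d^2 - d - 2) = (d - 4)*(d - 3)*(d - 2)*(d + 1)*(d - 2)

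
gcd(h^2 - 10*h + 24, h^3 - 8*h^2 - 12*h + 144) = h - 6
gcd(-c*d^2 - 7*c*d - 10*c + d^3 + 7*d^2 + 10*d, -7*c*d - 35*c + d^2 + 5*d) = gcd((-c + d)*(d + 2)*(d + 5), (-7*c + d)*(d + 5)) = d + 5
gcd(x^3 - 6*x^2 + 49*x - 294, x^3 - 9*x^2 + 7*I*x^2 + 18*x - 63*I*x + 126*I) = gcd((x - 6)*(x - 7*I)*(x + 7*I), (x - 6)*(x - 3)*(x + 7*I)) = x^2 + x*(-6 + 7*I) - 42*I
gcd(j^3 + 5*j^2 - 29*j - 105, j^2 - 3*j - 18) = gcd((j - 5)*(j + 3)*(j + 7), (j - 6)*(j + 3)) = j + 3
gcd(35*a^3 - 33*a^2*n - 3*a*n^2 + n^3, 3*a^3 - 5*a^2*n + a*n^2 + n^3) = a - n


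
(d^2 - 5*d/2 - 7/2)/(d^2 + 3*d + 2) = (d - 7/2)/(d + 2)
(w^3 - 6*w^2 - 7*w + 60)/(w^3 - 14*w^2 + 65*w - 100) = (w + 3)/(w - 5)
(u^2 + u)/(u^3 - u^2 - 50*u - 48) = u/(u^2 - 2*u - 48)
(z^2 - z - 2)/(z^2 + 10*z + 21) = (z^2 - z - 2)/(z^2 + 10*z + 21)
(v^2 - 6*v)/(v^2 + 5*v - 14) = v*(v - 6)/(v^2 + 5*v - 14)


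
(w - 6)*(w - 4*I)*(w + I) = w^3 - 6*w^2 - 3*I*w^2 + 4*w + 18*I*w - 24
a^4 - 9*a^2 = a^2*(a - 3)*(a + 3)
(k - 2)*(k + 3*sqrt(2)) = k^2 - 2*k + 3*sqrt(2)*k - 6*sqrt(2)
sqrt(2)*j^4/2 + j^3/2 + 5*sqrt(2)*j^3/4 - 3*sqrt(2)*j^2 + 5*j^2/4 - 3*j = j*(j - 3/2)*(j + 4)*(sqrt(2)*j/2 + 1/2)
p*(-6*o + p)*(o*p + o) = -6*o^2*p^2 - 6*o^2*p + o*p^3 + o*p^2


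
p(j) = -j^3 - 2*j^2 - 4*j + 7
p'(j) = -3*j^2 - 4*j - 4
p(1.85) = -13.58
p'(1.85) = -21.67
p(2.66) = -36.61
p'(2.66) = -35.87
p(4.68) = -158.03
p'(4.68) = -88.43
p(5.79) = -277.31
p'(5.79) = -127.73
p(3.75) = -88.86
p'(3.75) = -61.19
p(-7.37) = 328.16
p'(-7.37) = -137.47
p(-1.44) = 11.60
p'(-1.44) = -4.46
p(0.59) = 3.74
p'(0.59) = -7.40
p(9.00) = -920.00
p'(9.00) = -283.00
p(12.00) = -2057.00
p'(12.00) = -484.00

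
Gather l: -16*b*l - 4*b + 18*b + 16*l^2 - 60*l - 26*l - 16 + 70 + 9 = 14*b + 16*l^2 + l*(-16*b - 86) + 63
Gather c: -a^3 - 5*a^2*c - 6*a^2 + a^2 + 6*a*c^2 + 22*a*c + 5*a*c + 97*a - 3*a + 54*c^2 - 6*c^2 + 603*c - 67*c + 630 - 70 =-a^3 - 5*a^2 + 94*a + c^2*(6*a + 48) + c*(-5*a^2 + 27*a + 536) + 560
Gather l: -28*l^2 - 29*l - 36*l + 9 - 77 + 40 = -28*l^2 - 65*l - 28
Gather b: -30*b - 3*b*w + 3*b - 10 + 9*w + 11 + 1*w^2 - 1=b*(-3*w - 27) + w^2 + 9*w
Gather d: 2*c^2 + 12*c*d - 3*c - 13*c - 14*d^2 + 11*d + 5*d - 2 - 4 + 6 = 2*c^2 - 16*c - 14*d^2 + d*(12*c + 16)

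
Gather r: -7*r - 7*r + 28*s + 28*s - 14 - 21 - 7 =-14*r + 56*s - 42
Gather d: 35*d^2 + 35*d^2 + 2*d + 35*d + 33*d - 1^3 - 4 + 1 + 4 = 70*d^2 + 70*d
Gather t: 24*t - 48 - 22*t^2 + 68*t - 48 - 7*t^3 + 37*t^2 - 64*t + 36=-7*t^3 + 15*t^2 + 28*t - 60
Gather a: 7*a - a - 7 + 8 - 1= 6*a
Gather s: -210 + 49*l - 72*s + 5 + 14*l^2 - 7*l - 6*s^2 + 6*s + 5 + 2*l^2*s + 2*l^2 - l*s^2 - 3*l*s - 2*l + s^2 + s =16*l^2 + 40*l + s^2*(-l - 5) + s*(2*l^2 - 3*l - 65) - 200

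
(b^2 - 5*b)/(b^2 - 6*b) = (b - 5)/(b - 6)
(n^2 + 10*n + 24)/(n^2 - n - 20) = (n + 6)/(n - 5)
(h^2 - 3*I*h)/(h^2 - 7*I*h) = (h - 3*I)/(h - 7*I)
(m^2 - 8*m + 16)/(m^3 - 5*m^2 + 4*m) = (m - 4)/(m*(m - 1))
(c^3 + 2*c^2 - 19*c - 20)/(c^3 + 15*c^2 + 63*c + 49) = (c^2 + c - 20)/(c^2 + 14*c + 49)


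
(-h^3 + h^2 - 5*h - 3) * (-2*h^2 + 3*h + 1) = 2*h^5 - 5*h^4 + 12*h^3 - 8*h^2 - 14*h - 3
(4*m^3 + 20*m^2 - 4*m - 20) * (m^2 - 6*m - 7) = 4*m^5 - 4*m^4 - 152*m^3 - 136*m^2 + 148*m + 140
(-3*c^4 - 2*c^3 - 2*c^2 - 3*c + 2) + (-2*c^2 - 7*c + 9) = -3*c^4 - 2*c^3 - 4*c^2 - 10*c + 11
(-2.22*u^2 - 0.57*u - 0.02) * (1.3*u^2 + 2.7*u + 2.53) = -2.886*u^4 - 6.735*u^3 - 7.1816*u^2 - 1.4961*u - 0.0506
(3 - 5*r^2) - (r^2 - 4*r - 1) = -6*r^2 + 4*r + 4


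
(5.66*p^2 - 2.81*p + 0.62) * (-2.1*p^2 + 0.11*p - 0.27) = -11.886*p^4 + 6.5236*p^3 - 3.1393*p^2 + 0.8269*p - 0.1674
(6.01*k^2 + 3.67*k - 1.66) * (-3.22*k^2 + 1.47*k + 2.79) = -19.3522*k^4 - 2.9827*k^3 + 27.508*k^2 + 7.7991*k - 4.6314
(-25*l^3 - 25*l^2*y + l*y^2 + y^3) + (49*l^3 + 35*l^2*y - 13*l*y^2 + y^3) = 24*l^3 + 10*l^2*y - 12*l*y^2 + 2*y^3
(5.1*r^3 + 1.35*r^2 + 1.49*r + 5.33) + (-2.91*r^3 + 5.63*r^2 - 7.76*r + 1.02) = 2.19*r^3 + 6.98*r^2 - 6.27*r + 6.35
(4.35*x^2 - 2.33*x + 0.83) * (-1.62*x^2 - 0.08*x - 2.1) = -7.047*x^4 + 3.4266*x^3 - 10.2932*x^2 + 4.8266*x - 1.743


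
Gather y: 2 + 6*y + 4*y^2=4*y^2 + 6*y + 2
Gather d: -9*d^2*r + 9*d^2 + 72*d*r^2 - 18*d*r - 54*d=d^2*(9 - 9*r) + d*(72*r^2 - 18*r - 54)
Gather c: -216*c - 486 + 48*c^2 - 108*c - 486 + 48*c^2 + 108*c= 96*c^2 - 216*c - 972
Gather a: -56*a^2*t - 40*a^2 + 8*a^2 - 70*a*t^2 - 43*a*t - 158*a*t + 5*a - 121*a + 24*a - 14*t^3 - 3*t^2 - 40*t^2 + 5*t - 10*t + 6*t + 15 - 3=a^2*(-56*t - 32) + a*(-70*t^2 - 201*t - 92) - 14*t^3 - 43*t^2 + t + 12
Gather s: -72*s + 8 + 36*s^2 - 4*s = 36*s^2 - 76*s + 8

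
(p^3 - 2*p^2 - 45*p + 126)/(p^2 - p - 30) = (p^2 + 4*p - 21)/(p + 5)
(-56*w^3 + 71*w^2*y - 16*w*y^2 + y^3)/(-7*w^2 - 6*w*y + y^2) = (8*w^2 - 9*w*y + y^2)/(w + y)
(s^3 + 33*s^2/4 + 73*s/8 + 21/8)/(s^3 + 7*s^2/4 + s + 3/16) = 2*(s + 7)/(2*s + 1)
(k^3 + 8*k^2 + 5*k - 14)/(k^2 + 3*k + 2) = (k^2 + 6*k - 7)/(k + 1)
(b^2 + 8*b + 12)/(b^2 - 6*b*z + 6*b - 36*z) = (-b - 2)/(-b + 6*z)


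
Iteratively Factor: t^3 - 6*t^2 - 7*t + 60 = (t - 4)*(t^2 - 2*t - 15) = (t - 5)*(t - 4)*(t + 3)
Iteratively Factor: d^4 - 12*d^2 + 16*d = (d)*(d^3 - 12*d + 16) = d*(d - 2)*(d^2 + 2*d - 8) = d*(d - 2)*(d + 4)*(d - 2)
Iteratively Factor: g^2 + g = (g)*(g + 1)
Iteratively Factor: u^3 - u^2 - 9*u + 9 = (u + 3)*(u^2 - 4*u + 3) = (u - 1)*(u + 3)*(u - 3)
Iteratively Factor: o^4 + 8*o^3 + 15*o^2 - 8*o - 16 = (o + 4)*(o^3 + 4*o^2 - o - 4) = (o + 1)*(o + 4)*(o^2 + 3*o - 4) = (o + 1)*(o + 4)^2*(o - 1)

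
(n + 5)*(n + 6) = n^2 + 11*n + 30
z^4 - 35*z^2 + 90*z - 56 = (z - 4)*(z - 2)*(z - 1)*(z + 7)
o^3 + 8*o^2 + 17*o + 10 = (o + 1)*(o + 2)*(o + 5)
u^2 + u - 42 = (u - 6)*(u + 7)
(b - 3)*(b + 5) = b^2 + 2*b - 15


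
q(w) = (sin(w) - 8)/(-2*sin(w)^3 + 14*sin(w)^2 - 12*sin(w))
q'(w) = (sin(w) - 8)*(6*sin(w)^2*cos(w) - 28*sin(w)*cos(w) + 12*cos(w))/(-2*sin(w)^3 + 14*sin(w)^2 - 12*sin(w))^2 + cos(w)/(-2*sin(w)^3 + 14*sin(w)^2 - 12*sin(w))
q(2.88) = 3.52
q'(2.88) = 8.40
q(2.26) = 3.92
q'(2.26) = -7.83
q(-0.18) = -3.14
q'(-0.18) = -19.97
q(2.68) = 2.75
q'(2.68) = 0.97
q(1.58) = 16528.22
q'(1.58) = -3591488.34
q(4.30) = -0.37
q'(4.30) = 0.24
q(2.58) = 2.74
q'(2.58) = -0.72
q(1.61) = 911.69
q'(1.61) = -46470.52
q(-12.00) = 2.75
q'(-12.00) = 0.80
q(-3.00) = -4.12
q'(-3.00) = 32.61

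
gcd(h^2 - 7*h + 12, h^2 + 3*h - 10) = 1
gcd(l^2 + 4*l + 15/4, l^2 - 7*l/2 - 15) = l + 5/2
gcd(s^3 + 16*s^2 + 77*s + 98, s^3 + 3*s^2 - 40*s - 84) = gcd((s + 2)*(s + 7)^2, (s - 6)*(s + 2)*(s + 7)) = s^2 + 9*s + 14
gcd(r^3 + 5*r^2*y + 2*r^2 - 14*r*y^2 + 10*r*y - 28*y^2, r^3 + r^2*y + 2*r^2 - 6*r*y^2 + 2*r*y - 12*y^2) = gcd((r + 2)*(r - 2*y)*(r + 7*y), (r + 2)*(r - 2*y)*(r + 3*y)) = -r^2 + 2*r*y - 2*r + 4*y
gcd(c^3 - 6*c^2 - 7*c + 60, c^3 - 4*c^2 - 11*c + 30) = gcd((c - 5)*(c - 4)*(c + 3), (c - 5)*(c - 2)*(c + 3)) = c^2 - 2*c - 15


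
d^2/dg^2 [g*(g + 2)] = 2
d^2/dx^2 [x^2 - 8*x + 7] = 2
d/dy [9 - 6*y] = -6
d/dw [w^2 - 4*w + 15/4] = 2*w - 4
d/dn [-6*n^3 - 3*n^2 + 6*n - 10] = -18*n^2 - 6*n + 6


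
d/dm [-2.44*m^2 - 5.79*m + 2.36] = -4.88*m - 5.79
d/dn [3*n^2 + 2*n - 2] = 6*n + 2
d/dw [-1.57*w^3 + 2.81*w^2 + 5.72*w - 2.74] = -4.71*w^2 + 5.62*w + 5.72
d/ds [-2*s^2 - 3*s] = -4*s - 3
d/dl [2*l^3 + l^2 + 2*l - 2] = 6*l^2 + 2*l + 2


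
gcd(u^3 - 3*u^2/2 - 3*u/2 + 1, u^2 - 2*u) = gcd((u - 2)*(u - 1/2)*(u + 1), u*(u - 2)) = u - 2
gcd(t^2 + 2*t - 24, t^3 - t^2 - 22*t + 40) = t - 4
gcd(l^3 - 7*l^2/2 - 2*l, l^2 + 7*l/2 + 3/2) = l + 1/2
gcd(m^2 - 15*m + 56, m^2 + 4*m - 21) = 1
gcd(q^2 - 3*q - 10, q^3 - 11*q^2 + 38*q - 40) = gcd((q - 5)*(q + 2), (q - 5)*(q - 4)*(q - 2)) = q - 5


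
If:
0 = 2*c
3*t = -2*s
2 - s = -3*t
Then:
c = 0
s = 2/3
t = -4/9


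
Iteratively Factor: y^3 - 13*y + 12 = (y + 4)*(y^2 - 4*y + 3) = (y - 1)*(y + 4)*(y - 3)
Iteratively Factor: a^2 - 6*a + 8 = (a - 2)*(a - 4)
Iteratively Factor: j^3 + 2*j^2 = (j + 2)*(j^2) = j*(j + 2)*(j)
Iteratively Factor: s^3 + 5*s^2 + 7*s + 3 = (s + 1)*(s^2 + 4*s + 3) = (s + 1)*(s + 3)*(s + 1)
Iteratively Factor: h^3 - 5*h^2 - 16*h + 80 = (h - 4)*(h^2 - h - 20) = (h - 5)*(h - 4)*(h + 4)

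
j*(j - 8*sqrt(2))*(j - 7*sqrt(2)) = j^3 - 15*sqrt(2)*j^2 + 112*j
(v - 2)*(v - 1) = v^2 - 3*v + 2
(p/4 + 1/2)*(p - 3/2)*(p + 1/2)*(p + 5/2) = p^4/4 + 7*p^3/8 - p^2/16 - 67*p/32 - 15/16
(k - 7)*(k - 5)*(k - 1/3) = k^3 - 37*k^2/3 + 39*k - 35/3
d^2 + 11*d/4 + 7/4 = (d + 1)*(d + 7/4)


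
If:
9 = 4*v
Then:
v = 9/4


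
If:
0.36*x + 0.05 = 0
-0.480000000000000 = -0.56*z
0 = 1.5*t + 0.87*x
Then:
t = 0.08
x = -0.14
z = 0.86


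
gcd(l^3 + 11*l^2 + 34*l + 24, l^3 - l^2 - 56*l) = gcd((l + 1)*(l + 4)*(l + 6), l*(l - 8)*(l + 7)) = 1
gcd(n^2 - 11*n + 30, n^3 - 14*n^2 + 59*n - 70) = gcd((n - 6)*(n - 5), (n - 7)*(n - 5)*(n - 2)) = n - 5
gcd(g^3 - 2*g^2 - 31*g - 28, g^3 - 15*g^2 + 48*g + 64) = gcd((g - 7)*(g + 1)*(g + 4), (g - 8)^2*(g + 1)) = g + 1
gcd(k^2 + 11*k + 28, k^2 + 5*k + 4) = k + 4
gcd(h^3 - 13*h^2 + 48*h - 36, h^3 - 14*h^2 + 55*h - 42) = h^2 - 7*h + 6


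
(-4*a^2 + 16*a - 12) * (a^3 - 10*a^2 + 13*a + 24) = -4*a^5 + 56*a^4 - 224*a^3 + 232*a^2 + 228*a - 288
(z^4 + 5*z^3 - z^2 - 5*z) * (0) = 0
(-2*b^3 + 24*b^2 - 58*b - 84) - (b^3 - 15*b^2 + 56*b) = -3*b^3 + 39*b^2 - 114*b - 84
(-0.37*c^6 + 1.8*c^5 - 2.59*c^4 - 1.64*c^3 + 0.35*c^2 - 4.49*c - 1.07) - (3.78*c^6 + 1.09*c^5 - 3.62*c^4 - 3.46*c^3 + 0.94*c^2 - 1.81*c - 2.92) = -4.15*c^6 + 0.71*c^5 + 1.03*c^4 + 1.82*c^3 - 0.59*c^2 - 2.68*c + 1.85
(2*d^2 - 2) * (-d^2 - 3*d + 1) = -2*d^4 - 6*d^3 + 4*d^2 + 6*d - 2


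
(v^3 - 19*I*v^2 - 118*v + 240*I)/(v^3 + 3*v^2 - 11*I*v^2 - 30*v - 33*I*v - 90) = (v - 8*I)/(v + 3)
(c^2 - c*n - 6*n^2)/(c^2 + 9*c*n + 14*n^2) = (c - 3*n)/(c + 7*n)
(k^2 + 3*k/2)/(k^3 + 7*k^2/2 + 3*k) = 1/(k + 2)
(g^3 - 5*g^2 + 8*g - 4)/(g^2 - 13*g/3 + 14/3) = 3*(g^2 - 3*g + 2)/(3*g - 7)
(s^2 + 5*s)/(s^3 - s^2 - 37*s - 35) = s/(s^2 - 6*s - 7)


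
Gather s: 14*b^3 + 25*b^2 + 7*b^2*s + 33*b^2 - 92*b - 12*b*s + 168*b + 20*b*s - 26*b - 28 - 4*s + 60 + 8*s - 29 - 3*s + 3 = 14*b^3 + 58*b^2 + 50*b + s*(7*b^2 + 8*b + 1) + 6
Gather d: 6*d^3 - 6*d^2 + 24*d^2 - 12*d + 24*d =6*d^3 + 18*d^2 + 12*d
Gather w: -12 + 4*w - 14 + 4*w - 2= 8*w - 28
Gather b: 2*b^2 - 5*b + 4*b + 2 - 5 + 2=2*b^2 - b - 1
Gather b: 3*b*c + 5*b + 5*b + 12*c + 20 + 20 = b*(3*c + 10) + 12*c + 40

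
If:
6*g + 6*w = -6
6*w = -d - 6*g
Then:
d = 6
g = -w - 1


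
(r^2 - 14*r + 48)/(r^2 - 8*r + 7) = (r^2 - 14*r + 48)/(r^2 - 8*r + 7)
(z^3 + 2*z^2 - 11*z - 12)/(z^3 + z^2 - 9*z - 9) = (z + 4)/(z + 3)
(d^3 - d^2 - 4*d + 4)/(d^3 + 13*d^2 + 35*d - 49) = (d^2 - 4)/(d^2 + 14*d + 49)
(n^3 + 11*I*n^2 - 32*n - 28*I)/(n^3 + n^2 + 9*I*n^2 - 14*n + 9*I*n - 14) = (n + 2*I)/(n + 1)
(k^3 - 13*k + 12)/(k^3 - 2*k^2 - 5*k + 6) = (k + 4)/(k + 2)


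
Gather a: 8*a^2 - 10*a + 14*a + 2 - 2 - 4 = 8*a^2 + 4*a - 4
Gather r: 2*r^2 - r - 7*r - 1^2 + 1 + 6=2*r^2 - 8*r + 6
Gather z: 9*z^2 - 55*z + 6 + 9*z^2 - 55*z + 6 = 18*z^2 - 110*z + 12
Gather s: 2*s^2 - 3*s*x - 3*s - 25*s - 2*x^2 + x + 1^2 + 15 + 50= 2*s^2 + s*(-3*x - 28) - 2*x^2 + x + 66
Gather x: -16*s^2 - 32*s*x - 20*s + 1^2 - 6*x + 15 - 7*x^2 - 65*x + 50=-16*s^2 - 20*s - 7*x^2 + x*(-32*s - 71) + 66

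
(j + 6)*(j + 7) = j^2 + 13*j + 42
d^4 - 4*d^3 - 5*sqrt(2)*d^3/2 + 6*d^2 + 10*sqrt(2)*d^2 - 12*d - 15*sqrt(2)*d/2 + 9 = (d - 3)*(d - 1)*(d - 3*sqrt(2)/2)*(d - sqrt(2))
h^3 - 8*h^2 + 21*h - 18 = (h - 3)^2*(h - 2)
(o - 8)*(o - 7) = o^2 - 15*o + 56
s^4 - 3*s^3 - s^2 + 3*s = s*(s - 3)*(s - 1)*(s + 1)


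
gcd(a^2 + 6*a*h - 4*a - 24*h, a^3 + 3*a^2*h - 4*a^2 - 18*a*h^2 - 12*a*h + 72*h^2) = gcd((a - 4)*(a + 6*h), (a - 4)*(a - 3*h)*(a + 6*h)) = a^2 + 6*a*h - 4*a - 24*h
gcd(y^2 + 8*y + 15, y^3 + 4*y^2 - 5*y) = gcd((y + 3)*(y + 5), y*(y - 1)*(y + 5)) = y + 5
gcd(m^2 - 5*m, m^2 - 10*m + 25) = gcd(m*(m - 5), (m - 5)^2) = m - 5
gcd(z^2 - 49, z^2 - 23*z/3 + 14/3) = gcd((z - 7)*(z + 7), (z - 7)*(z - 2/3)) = z - 7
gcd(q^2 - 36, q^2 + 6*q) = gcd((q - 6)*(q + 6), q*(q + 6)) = q + 6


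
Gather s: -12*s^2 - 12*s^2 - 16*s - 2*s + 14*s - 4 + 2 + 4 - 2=-24*s^2 - 4*s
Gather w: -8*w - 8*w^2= -8*w^2 - 8*w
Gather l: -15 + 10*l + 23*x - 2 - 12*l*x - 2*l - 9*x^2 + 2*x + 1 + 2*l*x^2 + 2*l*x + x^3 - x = l*(2*x^2 - 10*x + 8) + x^3 - 9*x^2 + 24*x - 16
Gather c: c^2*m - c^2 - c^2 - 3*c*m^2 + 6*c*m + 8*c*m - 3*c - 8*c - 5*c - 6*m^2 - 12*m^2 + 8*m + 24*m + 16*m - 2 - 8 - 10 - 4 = c^2*(m - 2) + c*(-3*m^2 + 14*m - 16) - 18*m^2 + 48*m - 24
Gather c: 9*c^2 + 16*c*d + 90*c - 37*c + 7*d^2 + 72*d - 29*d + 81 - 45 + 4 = 9*c^2 + c*(16*d + 53) + 7*d^2 + 43*d + 40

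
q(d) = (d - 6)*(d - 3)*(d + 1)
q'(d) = (d - 6)*(d - 3) + (d - 6)*(d + 1) + (d - 3)*(d + 1)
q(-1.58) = -20.14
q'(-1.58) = 41.77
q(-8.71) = -1328.08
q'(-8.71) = 375.95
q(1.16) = 19.24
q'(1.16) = -5.52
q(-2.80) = -91.87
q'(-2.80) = 77.32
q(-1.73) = -26.69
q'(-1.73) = 45.66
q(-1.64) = -22.69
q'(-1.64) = 43.31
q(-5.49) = -438.00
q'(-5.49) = 187.26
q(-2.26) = -54.74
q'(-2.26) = 60.48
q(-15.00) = -5292.00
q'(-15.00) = 924.00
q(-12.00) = -2970.00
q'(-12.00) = 633.00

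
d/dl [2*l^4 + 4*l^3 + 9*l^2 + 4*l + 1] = 8*l^3 + 12*l^2 + 18*l + 4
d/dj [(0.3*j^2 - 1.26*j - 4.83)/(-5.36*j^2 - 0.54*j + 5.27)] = (-6.9156*j^2 - 48.6156*j - 9.2484)/(28.7296*j^4 + 5.7888*j^3 - 56.2028*j^2 - 5.6916*j + 27.7729)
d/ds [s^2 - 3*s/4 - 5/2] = 2*s - 3/4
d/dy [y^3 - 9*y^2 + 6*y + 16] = 3*y^2 - 18*y + 6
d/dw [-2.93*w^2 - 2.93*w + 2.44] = -5.86*w - 2.93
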